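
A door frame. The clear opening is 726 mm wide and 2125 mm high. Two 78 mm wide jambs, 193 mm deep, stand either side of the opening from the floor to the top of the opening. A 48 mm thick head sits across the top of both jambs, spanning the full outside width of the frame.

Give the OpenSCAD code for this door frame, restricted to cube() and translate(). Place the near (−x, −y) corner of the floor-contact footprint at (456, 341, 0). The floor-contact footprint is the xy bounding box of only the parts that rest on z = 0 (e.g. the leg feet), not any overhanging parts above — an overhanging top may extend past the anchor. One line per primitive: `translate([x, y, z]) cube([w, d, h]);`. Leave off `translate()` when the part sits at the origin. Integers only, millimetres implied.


translate([456, 341, 0]) cube([78, 193, 2125]);
translate([1260, 341, 0]) cube([78, 193, 2125]);
translate([456, 341, 2125]) cube([882, 193, 48]);


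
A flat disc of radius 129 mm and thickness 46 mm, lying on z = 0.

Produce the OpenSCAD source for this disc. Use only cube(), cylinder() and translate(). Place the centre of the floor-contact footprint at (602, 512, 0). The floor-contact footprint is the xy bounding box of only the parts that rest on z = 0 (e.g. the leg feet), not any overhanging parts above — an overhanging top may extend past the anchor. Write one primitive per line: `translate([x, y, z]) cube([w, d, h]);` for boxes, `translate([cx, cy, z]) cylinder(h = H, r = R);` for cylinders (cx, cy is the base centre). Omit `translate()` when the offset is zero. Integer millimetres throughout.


translate([602, 512, 0]) cylinder(h = 46, r = 129);


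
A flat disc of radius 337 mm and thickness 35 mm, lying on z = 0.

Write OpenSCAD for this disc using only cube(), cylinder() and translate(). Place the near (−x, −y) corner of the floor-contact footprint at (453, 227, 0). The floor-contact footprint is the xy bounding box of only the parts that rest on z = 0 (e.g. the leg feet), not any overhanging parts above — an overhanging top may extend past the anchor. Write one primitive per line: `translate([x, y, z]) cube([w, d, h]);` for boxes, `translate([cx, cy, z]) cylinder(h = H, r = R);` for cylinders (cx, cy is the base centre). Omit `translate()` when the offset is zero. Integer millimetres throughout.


translate([790, 564, 0]) cylinder(h = 35, r = 337);


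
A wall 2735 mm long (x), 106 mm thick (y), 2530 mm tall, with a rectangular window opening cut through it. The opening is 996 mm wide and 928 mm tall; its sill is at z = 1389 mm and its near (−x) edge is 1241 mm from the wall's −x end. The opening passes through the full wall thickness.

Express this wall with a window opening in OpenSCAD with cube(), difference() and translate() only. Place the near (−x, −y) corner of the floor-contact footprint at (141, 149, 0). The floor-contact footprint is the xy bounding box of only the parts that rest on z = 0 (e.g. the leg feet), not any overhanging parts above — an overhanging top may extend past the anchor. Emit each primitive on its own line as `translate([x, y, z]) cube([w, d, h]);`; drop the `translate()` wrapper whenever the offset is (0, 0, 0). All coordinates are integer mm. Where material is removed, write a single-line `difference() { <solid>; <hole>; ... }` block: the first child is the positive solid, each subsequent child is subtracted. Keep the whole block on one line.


difference() { translate([141, 149, 0]) cube([2735, 106, 2530]); translate([1382, 149, 1389]) cube([996, 106, 928]); }


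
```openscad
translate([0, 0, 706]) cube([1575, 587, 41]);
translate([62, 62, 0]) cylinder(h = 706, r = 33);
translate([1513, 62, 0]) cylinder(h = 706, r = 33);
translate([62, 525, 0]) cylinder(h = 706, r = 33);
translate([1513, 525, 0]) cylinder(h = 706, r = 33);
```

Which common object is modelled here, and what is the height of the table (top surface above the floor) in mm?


A table. The table height is 747 mm.

A 1575×587×41 slab sits at z = 706 on four Ø66 mm round legs — a table. The top surface is at 706 + 41 = 747 mm.


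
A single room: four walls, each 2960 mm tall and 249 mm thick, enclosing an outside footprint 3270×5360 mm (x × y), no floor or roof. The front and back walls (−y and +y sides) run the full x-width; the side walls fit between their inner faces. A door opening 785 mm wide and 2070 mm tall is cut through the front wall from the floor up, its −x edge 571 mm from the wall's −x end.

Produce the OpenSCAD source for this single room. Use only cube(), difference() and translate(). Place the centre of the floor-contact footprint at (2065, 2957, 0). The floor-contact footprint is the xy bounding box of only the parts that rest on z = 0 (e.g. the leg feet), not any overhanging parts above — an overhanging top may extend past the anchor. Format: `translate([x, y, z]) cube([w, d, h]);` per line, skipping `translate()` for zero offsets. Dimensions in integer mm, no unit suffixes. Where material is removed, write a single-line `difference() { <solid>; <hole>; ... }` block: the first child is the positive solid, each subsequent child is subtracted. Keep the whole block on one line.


difference() { translate([430, 277, 0]) cube([3270, 249, 2960]); translate([1001, 277, 0]) cube([785, 249, 2070]); }
translate([430, 5388, 0]) cube([3270, 249, 2960]);
translate([430, 526, 0]) cube([249, 4862, 2960]);
translate([3451, 526, 0]) cube([249, 4862, 2960]);


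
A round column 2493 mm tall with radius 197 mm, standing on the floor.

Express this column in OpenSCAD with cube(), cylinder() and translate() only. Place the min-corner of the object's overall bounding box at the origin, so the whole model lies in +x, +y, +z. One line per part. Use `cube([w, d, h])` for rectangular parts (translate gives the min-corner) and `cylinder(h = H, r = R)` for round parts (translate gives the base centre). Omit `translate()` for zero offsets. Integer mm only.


translate([197, 197, 0]) cylinder(h = 2493, r = 197);


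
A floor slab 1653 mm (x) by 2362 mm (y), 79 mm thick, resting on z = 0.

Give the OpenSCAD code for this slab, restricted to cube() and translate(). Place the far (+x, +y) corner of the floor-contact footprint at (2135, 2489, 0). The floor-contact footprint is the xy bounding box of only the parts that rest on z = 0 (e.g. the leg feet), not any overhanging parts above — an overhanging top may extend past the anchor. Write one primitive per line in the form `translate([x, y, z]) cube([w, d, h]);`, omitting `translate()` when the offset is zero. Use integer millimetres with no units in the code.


translate([482, 127, 0]) cube([1653, 2362, 79]);


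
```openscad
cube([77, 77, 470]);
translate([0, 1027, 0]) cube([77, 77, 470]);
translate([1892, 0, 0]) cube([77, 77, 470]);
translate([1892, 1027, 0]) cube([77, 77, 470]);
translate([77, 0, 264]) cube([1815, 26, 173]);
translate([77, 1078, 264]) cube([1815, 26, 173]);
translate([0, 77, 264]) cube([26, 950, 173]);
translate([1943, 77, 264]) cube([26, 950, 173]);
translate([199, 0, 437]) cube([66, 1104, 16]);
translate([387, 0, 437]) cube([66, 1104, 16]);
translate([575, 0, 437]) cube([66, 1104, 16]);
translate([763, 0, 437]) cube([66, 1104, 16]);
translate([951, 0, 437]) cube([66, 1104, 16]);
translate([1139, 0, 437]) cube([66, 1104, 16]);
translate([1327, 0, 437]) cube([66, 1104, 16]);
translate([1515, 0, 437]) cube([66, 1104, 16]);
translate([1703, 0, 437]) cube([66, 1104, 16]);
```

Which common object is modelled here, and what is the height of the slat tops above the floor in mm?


A bed frame. The slat-top height is 453 mm.

Four posts, four rails, and a row of slats — a bed frame. Slats sit on the rails at z = 264 + 173 = 437; with slat thickness 16, the top is 453 mm.


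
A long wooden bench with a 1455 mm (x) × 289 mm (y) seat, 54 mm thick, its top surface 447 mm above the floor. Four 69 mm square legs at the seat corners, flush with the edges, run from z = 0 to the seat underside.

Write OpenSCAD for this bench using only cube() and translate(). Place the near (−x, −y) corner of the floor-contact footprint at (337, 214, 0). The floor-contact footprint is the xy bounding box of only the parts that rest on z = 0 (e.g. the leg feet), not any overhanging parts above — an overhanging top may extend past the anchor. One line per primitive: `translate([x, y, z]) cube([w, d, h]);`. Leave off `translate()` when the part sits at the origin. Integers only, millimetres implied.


translate([337, 214, 393]) cube([1455, 289, 54]);
translate([337, 214, 0]) cube([69, 69, 393]);
translate([337, 434, 0]) cube([69, 69, 393]);
translate([1723, 214, 0]) cube([69, 69, 393]);
translate([1723, 434, 0]) cube([69, 69, 393]);


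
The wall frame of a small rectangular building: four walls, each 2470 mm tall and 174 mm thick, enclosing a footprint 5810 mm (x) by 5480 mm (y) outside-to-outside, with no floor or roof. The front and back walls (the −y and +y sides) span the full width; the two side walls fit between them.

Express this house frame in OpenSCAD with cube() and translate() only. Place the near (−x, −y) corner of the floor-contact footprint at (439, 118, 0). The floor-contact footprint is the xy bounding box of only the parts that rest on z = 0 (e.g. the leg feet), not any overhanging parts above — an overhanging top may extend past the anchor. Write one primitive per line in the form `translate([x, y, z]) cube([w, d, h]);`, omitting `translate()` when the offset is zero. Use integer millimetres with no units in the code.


translate([439, 118, 0]) cube([5810, 174, 2470]);
translate([439, 5424, 0]) cube([5810, 174, 2470]);
translate([439, 292, 0]) cube([174, 5132, 2470]);
translate([6075, 292, 0]) cube([174, 5132, 2470]);


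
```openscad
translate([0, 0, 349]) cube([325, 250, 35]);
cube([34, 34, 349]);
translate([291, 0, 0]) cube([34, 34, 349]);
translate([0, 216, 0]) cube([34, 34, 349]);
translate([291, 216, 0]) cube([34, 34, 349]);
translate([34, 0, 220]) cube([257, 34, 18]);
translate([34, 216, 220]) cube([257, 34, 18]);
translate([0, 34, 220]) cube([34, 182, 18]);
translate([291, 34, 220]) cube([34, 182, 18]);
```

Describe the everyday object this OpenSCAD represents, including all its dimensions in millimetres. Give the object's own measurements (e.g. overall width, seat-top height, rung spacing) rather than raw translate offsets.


A simple wooden stool: a rectangular seat 325 mm (x) by 250 mm (y), 35 mm thick, top face at z = 384 mm, on four square legs, each 34×34 mm in cross-section. The legs rest on z = 0, each flush with a corner of the seat. Four stretchers, 34 mm wide and 18 mm tall, connect adjacent legs with their undersides at z = 220 mm, each running between the inner faces of the legs it joins and aligned with the legs' outer faces on the other axis.


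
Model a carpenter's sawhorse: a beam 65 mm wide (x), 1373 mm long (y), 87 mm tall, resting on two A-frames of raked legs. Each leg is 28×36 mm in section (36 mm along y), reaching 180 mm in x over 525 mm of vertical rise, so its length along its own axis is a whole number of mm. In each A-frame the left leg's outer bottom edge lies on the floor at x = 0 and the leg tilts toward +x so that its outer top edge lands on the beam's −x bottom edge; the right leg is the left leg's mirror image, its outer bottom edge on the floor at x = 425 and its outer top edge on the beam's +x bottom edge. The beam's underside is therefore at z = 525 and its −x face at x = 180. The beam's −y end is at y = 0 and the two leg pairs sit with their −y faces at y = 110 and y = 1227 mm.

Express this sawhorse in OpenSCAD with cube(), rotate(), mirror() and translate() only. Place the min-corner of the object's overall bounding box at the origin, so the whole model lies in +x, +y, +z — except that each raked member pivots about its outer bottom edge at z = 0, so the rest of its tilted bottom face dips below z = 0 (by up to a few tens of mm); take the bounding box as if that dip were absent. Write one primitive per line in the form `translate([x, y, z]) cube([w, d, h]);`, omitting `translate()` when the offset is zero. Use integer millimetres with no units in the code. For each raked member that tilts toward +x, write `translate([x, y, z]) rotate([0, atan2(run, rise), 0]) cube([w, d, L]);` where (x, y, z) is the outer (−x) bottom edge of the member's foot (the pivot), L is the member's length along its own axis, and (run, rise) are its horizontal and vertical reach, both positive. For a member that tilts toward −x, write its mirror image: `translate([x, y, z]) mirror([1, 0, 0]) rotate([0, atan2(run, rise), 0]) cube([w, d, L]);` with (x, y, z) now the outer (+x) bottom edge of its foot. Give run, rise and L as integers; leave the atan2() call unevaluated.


translate([180, 0, 525]) cube([65, 1373, 87]);
translate([0, 110, 0]) rotate([0, atan2(180, 525), 0]) cube([28, 36, 555]);
translate([425, 110, 0]) mirror([1, 0, 0]) rotate([0, atan2(180, 525), 0]) cube([28, 36, 555]);
translate([0, 1227, 0]) rotate([0, atan2(180, 525), 0]) cube([28, 36, 555]);
translate([425, 1227, 0]) mirror([1, 0, 0]) rotate([0, atan2(180, 525), 0]) cube([28, 36, 555]);


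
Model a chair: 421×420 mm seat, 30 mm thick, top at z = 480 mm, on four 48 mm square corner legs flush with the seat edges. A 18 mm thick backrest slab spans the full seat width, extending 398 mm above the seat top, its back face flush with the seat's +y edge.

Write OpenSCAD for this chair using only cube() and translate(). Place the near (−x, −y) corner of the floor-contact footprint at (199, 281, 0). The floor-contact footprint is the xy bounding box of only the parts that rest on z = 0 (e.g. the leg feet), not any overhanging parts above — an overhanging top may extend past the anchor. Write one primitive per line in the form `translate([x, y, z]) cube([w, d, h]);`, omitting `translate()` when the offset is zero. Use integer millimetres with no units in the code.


translate([199, 281, 450]) cube([421, 420, 30]);
translate([199, 281, 0]) cube([48, 48, 450]);
translate([572, 281, 0]) cube([48, 48, 450]);
translate([199, 653, 0]) cube([48, 48, 450]);
translate([572, 653, 0]) cube([48, 48, 450]);
translate([199, 683, 480]) cube([421, 18, 398]);


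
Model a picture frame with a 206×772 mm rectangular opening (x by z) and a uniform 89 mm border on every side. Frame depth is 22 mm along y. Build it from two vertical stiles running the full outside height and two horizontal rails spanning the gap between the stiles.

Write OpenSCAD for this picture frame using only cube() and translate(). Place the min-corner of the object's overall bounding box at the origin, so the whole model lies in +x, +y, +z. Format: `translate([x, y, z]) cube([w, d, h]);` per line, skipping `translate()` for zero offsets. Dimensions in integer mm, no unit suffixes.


cube([89, 22, 950]);
translate([295, 0, 0]) cube([89, 22, 950]);
translate([89, 0, 0]) cube([206, 22, 89]);
translate([89, 0, 861]) cube([206, 22, 89]);


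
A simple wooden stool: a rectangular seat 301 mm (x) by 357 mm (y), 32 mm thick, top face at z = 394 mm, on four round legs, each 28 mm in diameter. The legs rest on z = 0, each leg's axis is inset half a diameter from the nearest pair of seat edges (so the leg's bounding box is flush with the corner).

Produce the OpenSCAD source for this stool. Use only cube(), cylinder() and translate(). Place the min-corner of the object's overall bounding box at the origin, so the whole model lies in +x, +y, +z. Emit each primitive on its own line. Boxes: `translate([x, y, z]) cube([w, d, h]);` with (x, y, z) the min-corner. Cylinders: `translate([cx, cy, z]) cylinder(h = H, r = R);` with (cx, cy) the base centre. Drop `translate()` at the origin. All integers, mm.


// leg_h = 394 - 32 = 362
translate([0, 0, 362]) cube([301, 357, 32]);
translate([14, 14, 0]) cylinder(h = 362, r = 14);
translate([287, 14, 0]) cylinder(h = 362, r = 14);
translate([14, 343, 0]) cylinder(h = 362, r = 14);
translate([287, 343, 0]) cylinder(h = 362, r = 14);


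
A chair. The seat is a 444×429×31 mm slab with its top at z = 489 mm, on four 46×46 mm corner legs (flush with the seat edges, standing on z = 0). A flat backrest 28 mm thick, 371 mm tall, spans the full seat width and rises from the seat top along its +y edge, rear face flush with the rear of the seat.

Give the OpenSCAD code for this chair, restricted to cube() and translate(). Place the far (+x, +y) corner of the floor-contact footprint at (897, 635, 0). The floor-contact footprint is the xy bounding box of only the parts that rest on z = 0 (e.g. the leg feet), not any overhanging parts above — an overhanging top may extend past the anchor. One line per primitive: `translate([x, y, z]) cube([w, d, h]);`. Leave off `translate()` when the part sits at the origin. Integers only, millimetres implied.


// leg_h = 489 - 31 = 458
translate([453, 206, 458]) cube([444, 429, 31]);
translate([453, 206, 0]) cube([46, 46, 458]);
translate([851, 206, 0]) cube([46, 46, 458]);
translate([453, 589, 0]) cube([46, 46, 458]);
translate([851, 589, 0]) cube([46, 46, 458]);
translate([453, 607, 489]) cube([444, 28, 371]);


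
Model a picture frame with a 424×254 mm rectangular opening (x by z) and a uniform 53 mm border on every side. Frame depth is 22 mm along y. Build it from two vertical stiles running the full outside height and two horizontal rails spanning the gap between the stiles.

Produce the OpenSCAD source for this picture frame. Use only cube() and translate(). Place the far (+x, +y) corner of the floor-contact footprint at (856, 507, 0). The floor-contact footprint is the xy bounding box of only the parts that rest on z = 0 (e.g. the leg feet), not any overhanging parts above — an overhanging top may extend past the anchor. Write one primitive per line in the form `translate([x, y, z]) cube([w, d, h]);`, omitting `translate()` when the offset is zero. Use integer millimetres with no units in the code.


translate([326, 485, 0]) cube([53, 22, 360]);
translate([803, 485, 0]) cube([53, 22, 360]);
translate([379, 485, 0]) cube([424, 22, 53]);
translate([379, 485, 307]) cube([424, 22, 53]);


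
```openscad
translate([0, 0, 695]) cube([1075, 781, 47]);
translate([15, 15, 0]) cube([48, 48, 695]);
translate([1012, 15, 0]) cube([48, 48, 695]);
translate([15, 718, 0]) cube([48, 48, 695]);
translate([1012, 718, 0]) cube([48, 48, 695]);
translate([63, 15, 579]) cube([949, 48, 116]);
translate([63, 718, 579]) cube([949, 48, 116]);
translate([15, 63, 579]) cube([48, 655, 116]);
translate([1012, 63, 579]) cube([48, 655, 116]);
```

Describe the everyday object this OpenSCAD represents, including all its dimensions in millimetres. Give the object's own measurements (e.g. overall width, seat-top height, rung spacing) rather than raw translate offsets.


A rectangular dining table. The top is 1075×781×47 mm with its upper surface at z = 742 mm. It stands on four 48×48 mm square legs, each inset 15 mm from the nearest pair of top edges, running from the floor to the underside of the top. Four apron rails, 48 mm thick and 116 mm tall, run between adjacent legs with their top edges flush with the underside of the top and their outer faces flush with the legs' outer faces.


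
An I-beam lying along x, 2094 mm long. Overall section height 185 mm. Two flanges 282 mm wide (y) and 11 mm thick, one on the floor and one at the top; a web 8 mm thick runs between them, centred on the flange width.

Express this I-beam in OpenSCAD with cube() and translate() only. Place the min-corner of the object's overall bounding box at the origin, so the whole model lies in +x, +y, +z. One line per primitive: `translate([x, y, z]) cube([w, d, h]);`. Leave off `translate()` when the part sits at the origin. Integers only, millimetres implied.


cube([2094, 282, 11]);
translate([0, 137, 11]) cube([2094, 8, 163]);
translate([0, 0, 174]) cube([2094, 282, 11]);


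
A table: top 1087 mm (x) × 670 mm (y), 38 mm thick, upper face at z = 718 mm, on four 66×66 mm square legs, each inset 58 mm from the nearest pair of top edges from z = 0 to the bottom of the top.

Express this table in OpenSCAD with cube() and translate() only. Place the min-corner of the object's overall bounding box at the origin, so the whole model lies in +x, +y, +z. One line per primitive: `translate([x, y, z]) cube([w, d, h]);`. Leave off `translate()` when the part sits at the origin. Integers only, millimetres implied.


translate([0, 0, 680]) cube([1087, 670, 38]);
translate([58, 58, 0]) cube([66, 66, 680]);
translate([963, 58, 0]) cube([66, 66, 680]);
translate([58, 546, 0]) cube([66, 66, 680]);
translate([963, 546, 0]) cube([66, 66, 680]);


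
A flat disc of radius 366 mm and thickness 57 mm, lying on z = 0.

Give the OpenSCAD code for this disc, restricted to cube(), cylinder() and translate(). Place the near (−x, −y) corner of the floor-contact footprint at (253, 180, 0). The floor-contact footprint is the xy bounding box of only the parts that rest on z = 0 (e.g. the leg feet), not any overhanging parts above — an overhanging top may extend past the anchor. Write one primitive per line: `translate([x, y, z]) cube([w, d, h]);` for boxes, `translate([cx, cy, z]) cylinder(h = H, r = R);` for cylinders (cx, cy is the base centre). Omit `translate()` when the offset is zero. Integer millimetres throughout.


translate([619, 546, 0]) cylinder(h = 57, r = 366);


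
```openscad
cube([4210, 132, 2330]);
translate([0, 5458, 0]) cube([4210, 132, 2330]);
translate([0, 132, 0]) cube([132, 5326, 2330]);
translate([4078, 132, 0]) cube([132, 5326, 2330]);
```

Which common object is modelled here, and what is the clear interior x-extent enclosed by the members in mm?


A house (or room) frame. The interior width is 3946 mm.

Four 2330 mm walls enclosing a rectangle with no floor or roof — a room or house frame. Outside width is 4210 mm and wall thickness is 132 mm, so the interior width is 4210 − 2 × 132 = 3946 mm.


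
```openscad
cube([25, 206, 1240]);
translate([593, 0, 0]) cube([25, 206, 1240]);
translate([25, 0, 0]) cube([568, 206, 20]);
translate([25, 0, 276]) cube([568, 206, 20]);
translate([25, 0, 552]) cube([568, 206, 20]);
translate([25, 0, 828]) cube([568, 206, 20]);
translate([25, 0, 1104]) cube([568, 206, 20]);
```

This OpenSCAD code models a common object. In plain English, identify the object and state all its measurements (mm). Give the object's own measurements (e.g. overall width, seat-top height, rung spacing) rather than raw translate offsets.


An open bookshelf. Two side panels, each 25 mm thick, 206 mm deep and 1240 mm tall, stand 618 mm apart (outside-to-outside). Between them sit 5 shelves, each 20 mm thick and 206 mm deep, spanning the full gap between the sides. The bottom shelf rests on the floor (its underside at z = 0) and the clear gap between one shelf's top and the next shelf's underside is 256 mm.


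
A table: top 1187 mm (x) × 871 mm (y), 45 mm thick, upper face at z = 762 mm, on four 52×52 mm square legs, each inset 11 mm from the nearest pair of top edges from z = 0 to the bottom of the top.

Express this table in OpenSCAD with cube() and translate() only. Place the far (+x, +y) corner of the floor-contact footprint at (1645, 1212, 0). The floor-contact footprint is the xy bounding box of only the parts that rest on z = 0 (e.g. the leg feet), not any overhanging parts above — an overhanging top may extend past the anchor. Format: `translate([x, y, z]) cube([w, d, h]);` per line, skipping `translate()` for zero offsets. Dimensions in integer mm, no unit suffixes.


translate([469, 352, 717]) cube([1187, 871, 45]);
translate([480, 363, 0]) cube([52, 52, 717]);
translate([1593, 363, 0]) cube([52, 52, 717]);
translate([480, 1160, 0]) cube([52, 52, 717]);
translate([1593, 1160, 0]) cube([52, 52, 717]);


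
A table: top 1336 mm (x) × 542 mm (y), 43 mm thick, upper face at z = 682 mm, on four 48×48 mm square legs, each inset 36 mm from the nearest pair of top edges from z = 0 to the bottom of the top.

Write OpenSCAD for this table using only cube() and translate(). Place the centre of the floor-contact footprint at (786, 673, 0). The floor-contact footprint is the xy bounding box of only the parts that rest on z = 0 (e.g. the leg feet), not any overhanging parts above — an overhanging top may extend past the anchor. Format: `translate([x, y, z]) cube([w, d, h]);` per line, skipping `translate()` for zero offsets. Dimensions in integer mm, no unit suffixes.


translate([118, 402, 639]) cube([1336, 542, 43]);
translate([154, 438, 0]) cube([48, 48, 639]);
translate([1370, 438, 0]) cube([48, 48, 639]);
translate([154, 860, 0]) cube([48, 48, 639]);
translate([1370, 860, 0]) cube([48, 48, 639]);


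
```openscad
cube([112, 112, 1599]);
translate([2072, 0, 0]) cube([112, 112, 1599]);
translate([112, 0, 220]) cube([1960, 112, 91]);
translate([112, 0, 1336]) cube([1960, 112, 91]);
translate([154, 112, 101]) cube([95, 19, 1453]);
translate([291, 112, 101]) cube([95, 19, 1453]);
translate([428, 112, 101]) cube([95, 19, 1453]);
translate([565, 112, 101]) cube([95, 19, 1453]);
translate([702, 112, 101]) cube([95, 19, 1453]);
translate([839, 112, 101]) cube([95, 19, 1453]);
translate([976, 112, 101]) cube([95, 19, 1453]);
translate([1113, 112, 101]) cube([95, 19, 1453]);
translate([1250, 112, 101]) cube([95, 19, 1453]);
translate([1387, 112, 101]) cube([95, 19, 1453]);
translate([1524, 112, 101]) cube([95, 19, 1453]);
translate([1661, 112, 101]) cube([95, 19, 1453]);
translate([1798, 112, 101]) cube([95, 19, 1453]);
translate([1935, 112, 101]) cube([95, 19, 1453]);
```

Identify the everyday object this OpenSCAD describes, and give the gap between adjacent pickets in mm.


A fence section. The picket gap is 42 mm.

Two posts, two rails, 14 pickets — a fence section. Span 1960 mm holds 14 pickets of 95 mm with 15 equal gaps: ⌊(1960 − 14·95) / 15⌋ = 42 mm.


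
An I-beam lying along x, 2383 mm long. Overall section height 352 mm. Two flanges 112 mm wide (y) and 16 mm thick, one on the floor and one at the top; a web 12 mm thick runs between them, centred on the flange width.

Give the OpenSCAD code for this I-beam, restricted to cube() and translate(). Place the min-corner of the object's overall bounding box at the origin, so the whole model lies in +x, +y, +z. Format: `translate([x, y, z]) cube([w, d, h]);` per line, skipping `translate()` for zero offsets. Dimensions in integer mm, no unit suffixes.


cube([2383, 112, 16]);
translate([0, 50, 16]) cube([2383, 12, 320]);
translate([0, 0, 336]) cube([2383, 112, 16]);


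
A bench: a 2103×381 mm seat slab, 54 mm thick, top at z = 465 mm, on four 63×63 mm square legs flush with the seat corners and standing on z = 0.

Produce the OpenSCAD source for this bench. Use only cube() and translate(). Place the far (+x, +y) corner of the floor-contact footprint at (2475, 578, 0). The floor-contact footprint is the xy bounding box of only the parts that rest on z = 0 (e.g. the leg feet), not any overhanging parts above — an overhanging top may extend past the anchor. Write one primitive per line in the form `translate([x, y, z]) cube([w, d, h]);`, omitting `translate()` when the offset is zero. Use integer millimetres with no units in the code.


translate([372, 197, 411]) cube([2103, 381, 54]);
translate([372, 197, 0]) cube([63, 63, 411]);
translate([372, 515, 0]) cube([63, 63, 411]);
translate([2412, 197, 0]) cube([63, 63, 411]);
translate([2412, 515, 0]) cube([63, 63, 411]);


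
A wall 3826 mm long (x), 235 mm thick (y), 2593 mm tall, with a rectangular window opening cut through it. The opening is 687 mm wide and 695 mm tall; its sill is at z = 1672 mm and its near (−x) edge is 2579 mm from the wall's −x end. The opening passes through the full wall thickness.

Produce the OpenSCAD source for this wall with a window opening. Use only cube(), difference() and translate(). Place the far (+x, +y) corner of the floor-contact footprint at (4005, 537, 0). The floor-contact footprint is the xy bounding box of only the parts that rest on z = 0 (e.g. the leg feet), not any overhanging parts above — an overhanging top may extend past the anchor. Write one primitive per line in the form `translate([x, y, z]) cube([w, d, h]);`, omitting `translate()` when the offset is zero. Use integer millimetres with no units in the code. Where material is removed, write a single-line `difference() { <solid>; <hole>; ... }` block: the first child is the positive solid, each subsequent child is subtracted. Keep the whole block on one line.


difference() { translate([179, 302, 0]) cube([3826, 235, 2593]); translate([2758, 302, 1672]) cube([687, 235, 695]); }


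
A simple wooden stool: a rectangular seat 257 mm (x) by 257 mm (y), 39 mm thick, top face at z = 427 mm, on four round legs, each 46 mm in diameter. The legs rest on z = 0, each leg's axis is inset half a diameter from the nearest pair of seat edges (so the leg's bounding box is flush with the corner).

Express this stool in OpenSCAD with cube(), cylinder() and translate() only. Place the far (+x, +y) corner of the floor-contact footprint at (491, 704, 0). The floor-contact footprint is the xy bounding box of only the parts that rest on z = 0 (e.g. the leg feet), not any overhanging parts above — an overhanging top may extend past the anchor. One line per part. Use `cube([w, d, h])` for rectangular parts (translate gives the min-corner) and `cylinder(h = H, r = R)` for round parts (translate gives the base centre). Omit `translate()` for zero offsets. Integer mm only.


translate([234, 447, 388]) cube([257, 257, 39]);
translate([257, 470, 0]) cylinder(h = 388, r = 23);
translate([468, 470, 0]) cylinder(h = 388, r = 23);
translate([257, 681, 0]) cylinder(h = 388, r = 23);
translate([468, 681, 0]) cylinder(h = 388, r = 23);


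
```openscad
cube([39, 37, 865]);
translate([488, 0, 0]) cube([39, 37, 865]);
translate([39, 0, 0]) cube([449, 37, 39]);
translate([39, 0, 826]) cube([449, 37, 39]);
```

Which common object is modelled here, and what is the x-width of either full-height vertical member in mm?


A picture frame. The border width is 39 mm.

Four thin pieces enclosing a rectangular opening — a picture frame. The two full-height stiles are 865 mm tall; the top rail sits at z = 826 and is 39 mm tall, so the border above the opening is 865 − 826 = 39 mm, matching the stile x-width.


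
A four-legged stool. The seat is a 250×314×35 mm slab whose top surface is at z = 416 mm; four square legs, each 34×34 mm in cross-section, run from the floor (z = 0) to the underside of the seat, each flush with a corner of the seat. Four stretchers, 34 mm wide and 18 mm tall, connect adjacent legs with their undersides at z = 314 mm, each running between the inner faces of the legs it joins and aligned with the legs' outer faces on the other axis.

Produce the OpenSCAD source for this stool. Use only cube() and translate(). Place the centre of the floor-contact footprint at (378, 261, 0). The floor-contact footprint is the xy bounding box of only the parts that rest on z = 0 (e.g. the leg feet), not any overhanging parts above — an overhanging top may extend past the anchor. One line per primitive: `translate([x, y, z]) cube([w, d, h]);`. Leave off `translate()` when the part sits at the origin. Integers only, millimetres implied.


translate([253, 104, 381]) cube([250, 314, 35]);
translate([253, 104, 0]) cube([34, 34, 381]);
translate([469, 104, 0]) cube([34, 34, 381]);
translate([253, 384, 0]) cube([34, 34, 381]);
translate([469, 384, 0]) cube([34, 34, 381]);
translate([287, 104, 314]) cube([182, 34, 18]);
translate([287, 384, 314]) cube([182, 34, 18]);
translate([253, 138, 314]) cube([34, 246, 18]);
translate([469, 138, 314]) cube([34, 246, 18]);


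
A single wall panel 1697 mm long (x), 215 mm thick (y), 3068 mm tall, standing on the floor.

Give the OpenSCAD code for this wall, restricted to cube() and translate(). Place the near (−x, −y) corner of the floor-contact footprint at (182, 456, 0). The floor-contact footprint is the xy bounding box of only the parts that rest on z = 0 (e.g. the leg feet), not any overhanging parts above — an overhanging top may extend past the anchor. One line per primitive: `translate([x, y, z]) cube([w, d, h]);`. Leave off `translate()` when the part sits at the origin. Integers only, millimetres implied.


translate([182, 456, 0]) cube([1697, 215, 3068]);


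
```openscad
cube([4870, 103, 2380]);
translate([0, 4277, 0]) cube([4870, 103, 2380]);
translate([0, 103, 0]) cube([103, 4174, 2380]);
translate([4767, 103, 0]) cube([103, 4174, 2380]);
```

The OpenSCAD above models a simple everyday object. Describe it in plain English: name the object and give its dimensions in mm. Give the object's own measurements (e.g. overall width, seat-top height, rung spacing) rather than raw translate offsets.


The wall frame of a small rectangular building: four walls, each 2380 mm tall and 103 mm thick, enclosing a footprint 4870 mm (x) by 4380 mm (y) outside-to-outside, with no floor or roof. The front and back walls (the −y and +y sides) span the full width; the two side walls fit between them.


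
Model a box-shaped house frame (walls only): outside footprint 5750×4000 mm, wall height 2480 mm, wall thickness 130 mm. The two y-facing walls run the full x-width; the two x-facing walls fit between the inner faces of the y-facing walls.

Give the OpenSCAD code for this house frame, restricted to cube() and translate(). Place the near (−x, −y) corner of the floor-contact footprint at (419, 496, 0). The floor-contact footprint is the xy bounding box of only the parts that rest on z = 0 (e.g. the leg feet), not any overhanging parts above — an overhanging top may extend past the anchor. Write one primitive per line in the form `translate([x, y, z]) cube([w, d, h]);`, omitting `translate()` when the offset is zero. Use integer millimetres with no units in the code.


translate([419, 496, 0]) cube([5750, 130, 2480]);
translate([419, 4366, 0]) cube([5750, 130, 2480]);
translate([419, 626, 0]) cube([130, 3740, 2480]);
translate([6039, 626, 0]) cube([130, 3740, 2480]);


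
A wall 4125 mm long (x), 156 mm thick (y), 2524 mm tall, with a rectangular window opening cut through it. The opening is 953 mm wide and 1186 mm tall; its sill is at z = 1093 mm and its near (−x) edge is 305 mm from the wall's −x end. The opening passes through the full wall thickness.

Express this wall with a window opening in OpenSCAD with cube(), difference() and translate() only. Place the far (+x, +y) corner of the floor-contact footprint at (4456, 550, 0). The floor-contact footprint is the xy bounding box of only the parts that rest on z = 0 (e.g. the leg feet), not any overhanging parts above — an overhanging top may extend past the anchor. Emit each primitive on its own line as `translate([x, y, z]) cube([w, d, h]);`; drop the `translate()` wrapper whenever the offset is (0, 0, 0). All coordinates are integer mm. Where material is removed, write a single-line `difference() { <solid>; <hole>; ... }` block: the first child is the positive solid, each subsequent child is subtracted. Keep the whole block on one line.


difference() { translate([331, 394, 0]) cube([4125, 156, 2524]); translate([636, 394, 1093]) cube([953, 156, 1186]); }


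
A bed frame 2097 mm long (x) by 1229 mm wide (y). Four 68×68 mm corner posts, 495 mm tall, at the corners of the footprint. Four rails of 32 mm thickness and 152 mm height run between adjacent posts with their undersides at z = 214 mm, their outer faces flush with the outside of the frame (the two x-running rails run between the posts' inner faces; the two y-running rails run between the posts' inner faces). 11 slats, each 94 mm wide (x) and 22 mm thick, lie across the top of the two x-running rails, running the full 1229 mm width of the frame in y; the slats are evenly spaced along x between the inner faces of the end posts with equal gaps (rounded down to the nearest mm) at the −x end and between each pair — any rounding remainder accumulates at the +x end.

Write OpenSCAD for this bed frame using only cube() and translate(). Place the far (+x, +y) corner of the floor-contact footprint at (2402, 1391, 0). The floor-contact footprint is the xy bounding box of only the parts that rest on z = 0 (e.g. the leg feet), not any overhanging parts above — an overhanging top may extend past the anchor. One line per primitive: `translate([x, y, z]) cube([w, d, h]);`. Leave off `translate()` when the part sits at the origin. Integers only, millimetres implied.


translate([305, 162, 0]) cube([68, 68, 495]);
translate([305, 1323, 0]) cube([68, 68, 495]);
translate([2334, 162, 0]) cube([68, 68, 495]);
translate([2334, 1323, 0]) cube([68, 68, 495]);
translate([373, 162, 214]) cube([1961, 32, 152]);
translate([373, 1359, 214]) cube([1961, 32, 152]);
translate([305, 230, 214]) cube([32, 1093, 152]);
translate([2370, 230, 214]) cube([32, 1093, 152]);
translate([450, 162, 366]) cube([94, 1229, 22]);
translate([621, 162, 366]) cube([94, 1229, 22]);
translate([792, 162, 366]) cube([94, 1229, 22]);
translate([963, 162, 366]) cube([94, 1229, 22]);
translate([1134, 162, 366]) cube([94, 1229, 22]);
translate([1305, 162, 366]) cube([94, 1229, 22]);
translate([1476, 162, 366]) cube([94, 1229, 22]);
translate([1647, 162, 366]) cube([94, 1229, 22]);
translate([1818, 162, 366]) cube([94, 1229, 22]);
translate([1989, 162, 366]) cube([94, 1229, 22]);
translate([2160, 162, 366]) cube([94, 1229, 22]);


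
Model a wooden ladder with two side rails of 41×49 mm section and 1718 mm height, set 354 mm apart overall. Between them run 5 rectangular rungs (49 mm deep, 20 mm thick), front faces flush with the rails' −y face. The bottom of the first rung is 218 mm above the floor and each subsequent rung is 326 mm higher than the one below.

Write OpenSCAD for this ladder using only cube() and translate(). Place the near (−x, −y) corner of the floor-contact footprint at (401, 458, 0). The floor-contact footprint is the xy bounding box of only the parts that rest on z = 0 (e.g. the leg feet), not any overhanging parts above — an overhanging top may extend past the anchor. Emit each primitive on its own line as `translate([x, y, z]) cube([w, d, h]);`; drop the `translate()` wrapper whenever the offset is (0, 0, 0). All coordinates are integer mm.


translate([401, 458, 0]) cube([41, 49, 1718]);
translate([714, 458, 0]) cube([41, 49, 1718]);
translate([442, 458, 218]) cube([272, 49, 20]);
translate([442, 458, 544]) cube([272, 49, 20]);
translate([442, 458, 870]) cube([272, 49, 20]);
translate([442, 458, 1196]) cube([272, 49, 20]);
translate([442, 458, 1522]) cube([272, 49, 20]);


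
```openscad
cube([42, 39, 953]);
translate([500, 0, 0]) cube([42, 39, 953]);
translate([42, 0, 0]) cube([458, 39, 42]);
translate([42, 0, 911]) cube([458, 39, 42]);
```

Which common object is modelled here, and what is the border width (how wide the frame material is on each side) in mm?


A picture frame. The border width is 42 mm.

Four thin pieces enclosing a rectangular opening — a picture frame. The two full-height stiles are 953 mm tall; the top rail sits at z = 911 and is 42 mm tall, so the border above the opening is 953 − 911 = 42 mm, matching the stile x-width.


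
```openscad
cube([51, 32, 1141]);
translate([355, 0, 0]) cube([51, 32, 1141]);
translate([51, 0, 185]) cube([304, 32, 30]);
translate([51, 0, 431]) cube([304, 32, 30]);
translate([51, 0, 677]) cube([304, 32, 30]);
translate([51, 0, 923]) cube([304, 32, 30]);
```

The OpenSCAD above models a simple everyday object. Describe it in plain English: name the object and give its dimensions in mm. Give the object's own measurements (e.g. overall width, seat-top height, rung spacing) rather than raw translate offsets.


A straight ladder. Two 51×32 mm vertical rails, 1141 mm tall, stand 406 mm apart (outside-to-outside) with their front faces coplanar on the −y side. 4 rungs, each 32 mm deep and 30 mm tall, span between the inner faces of the rails, front faces flush with the rails. The lowest rung's underside is at z = 185 mm and rungs are spaced 246 mm apart (underside to underside).


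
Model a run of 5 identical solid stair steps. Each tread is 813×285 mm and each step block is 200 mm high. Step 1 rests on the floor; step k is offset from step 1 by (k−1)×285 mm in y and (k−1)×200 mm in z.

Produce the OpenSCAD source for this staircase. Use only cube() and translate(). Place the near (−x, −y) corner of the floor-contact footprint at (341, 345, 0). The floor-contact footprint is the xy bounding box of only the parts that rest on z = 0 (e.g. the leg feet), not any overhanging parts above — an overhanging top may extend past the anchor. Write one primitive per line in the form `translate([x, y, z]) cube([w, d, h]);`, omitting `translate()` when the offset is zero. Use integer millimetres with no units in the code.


translate([341, 345, 0]) cube([813, 285, 200]);
translate([341, 630, 200]) cube([813, 285, 200]);
translate([341, 915, 400]) cube([813, 285, 200]);
translate([341, 1200, 600]) cube([813, 285, 200]);
translate([341, 1485, 800]) cube([813, 285, 200]);
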